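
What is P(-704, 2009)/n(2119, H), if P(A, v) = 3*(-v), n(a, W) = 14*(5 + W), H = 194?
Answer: -861/398 ≈ -2.1633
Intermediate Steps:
n(a, W) = 70 + 14*W
P(A, v) = -3*v
P(-704, 2009)/n(2119, H) = (-3*2009)/(70 + 14*194) = -6027/(70 + 2716) = -6027/2786 = -6027*1/2786 = -861/398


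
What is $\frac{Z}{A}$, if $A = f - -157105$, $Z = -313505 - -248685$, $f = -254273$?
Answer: $\frac{16205}{24292} \approx 0.66709$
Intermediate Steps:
$Z = -64820$ ($Z = -313505 + 248685 = -64820$)
$A = -97168$ ($A = -254273 - -157105 = -254273 + 157105 = -97168$)
$\frac{Z}{A} = - \frac{64820}{-97168} = \left(-64820\right) \left(- \frac{1}{97168}\right) = \frac{16205}{24292}$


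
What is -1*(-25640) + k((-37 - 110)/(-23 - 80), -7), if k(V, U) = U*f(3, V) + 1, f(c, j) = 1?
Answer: 25634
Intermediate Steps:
k(V, U) = 1 + U (k(V, U) = U*1 + 1 = U + 1 = 1 + U)
-1*(-25640) + k((-37 - 110)/(-23 - 80), -7) = -1*(-25640) + (1 - 7) = 25640 - 6 = 25634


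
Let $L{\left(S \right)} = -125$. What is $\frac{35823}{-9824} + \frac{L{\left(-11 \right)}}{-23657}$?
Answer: $- \frac{846236711}{232406368} \approx -3.6412$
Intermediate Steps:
$\frac{35823}{-9824} + \frac{L{\left(-11 \right)}}{-23657} = \frac{35823}{-9824} - \frac{125}{-23657} = 35823 \left(- \frac{1}{9824}\right) - - \frac{125}{23657} = - \frac{35823}{9824} + \frac{125}{23657} = - \frac{846236711}{232406368}$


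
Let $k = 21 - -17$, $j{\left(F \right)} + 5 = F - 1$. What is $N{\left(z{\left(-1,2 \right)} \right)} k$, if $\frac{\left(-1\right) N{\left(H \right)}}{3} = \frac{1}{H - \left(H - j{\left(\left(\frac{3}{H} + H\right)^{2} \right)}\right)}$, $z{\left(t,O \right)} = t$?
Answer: $- \frac{57}{5} \approx -11.4$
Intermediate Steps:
$j{\left(F \right)} = -6 + F$ ($j{\left(F \right)} = -5 + \left(F - 1\right) = -5 + \left(-1 + F\right) = -6 + F$)
$k = 38$ ($k = 21 + 17 = 38$)
$N{\left(H \right)} = - \frac{3}{-6 + \left(H + \frac{3}{H}\right)^{2}}$ ($N{\left(H \right)} = - \frac{3}{H - \left(6 + H - \left(\frac{3}{H} + H\right)^{2}\right)} = - \frac{3}{H - \left(6 + H - \left(H + \frac{3}{H}\right)^{2}\right)} = - \frac{3}{-6 + \left(H + \frac{3}{H}\right)^{2}}$)
$N{\left(z{\left(-1,2 \right)} \right)} k = - \frac{3 \left(-1\right)^{2}}{9 + \left(-1\right)^{4}} \cdot 38 = \left(-3\right) 1 \frac{1}{9 + 1} \cdot 38 = \left(-3\right) 1 \cdot \frac{1}{10} \cdot 38 = \left(- \frac{3}{10}\right) 38 = - \frac{57}{5}$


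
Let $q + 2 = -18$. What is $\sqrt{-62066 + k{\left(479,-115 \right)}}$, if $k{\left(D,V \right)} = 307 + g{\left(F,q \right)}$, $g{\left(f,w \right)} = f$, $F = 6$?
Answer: $i \sqrt{61753} \approx 248.5 i$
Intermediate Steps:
$q = -20$ ($q = -2 - 18 = -20$)
$k{\left(D,V \right)} = 313$ ($k{\left(D,V \right)} = 307 + 6 = 313$)
$\sqrt{-62066 + k{\left(479,-115 \right)}} = \sqrt{-62066 + 313} = \sqrt{-61753} = i \sqrt{61753}$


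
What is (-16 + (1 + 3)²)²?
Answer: 0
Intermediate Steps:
(-16 + (1 + 3)²)² = (-16 + 4²)² = (-16 + 16)² = 0² = 0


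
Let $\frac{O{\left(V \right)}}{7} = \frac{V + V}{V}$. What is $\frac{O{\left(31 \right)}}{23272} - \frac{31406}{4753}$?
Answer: $- \frac{365406945}{55305908} \approx -6.607$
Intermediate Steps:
$O{\left(V \right)} = 14$ ($O{\left(V \right)} = 7 \frac{V + V}{V} = 7 \frac{2 V}{V} = 7 \cdot 2 = 14$)
$\frac{O{\left(31 \right)}}{23272} - \frac{31406}{4753} = \frac{14}{23272} - \frac{31406}{4753} = 14 \cdot \frac{1}{23272} - \frac{31406}{4753} = \frac{7}{11636} - \frac{31406}{4753} = - \frac{365406945}{55305908}$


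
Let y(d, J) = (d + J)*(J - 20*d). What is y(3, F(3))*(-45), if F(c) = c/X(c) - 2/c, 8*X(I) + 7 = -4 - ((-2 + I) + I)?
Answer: 10274/5 ≈ 2054.8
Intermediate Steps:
X(I) = -9/8 - I/4 (X(I) = -7/8 + (-4 - ((-2 + I) + I))/8 = -7/8 + (-4 - (-2 + 2*I))/8 = -7/8 + (-4 + (2 - 2*I))/8 = -7/8 + (-2 - 2*I)/8 = -7/8 + (-¼ - I/4) = -9/8 - I/4)
F(c) = -2/c + c/(-9/8 - c/4) (F(c) = c/(-9/8 - c/4) - 2/c = -2/c + c/(-9/8 - c/4))
y(d, J) = (J + d)*(J - 20*d)
y(3, F(3))*(-45) = ((2*(-9 - 4*3² - 2*3)/(3*(9 + 2*3)))² - 20*3² - 19*2*(-9 - 4*3² - 2*3)/(3*(9 + 2*3))*3)*(-45) = ((2*(⅓)*(-9 - 4*9 - 6)/(9 + 6))² - 20*9 - 19*2*(⅓)*(-9 - 4*9 - 6)/(9 + 6)*3)*(-45) = ((2*(⅓)*(-9 - 36 - 6)/15)² - 180 - 19*2*(⅓)*(-9 - 36 - 6)/15*3)*(-45) = ((2*(⅓)*(1/15)*(-51))² - 180 - 19*2*(⅓)*(1/15)*(-51)*3)*(-45) = ((-34/15)² - 180 - 19*(-34/15)*3)*(-45) = (1156/225 - 180 + 646/5)*(-45) = -10274/225*(-45) = 10274/5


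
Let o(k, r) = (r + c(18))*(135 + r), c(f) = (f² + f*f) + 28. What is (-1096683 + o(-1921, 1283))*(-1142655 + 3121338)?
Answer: 3326520307257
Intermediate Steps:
c(f) = 28 + 2*f² (c(f) = (f² + f²) + 28 = 2*f² + 28 = 28 + 2*f²)
o(k, r) = (135 + r)*(676 + r) (o(k, r) = (r + (28 + 2*18²))*(135 + r) = (r + (28 + 2*324))*(135 + r) = (r + (28 + 648))*(135 + r) = (r + 676)*(135 + r) = (676 + r)*(135 + r) = (135 + r)*(676 + r))
(-1096683 + o(-1921, 1283))*(-1142655 + 3121338) = (-1096683 + (91260 + 1283² + 811*1283))*(-1142655 + 3121338) = (-1096683 + (91260 + 1646089 + 1040513))*1978683 = (-1096683 + 2777862)*1978683 = 1681179*1978683 = 3326520307257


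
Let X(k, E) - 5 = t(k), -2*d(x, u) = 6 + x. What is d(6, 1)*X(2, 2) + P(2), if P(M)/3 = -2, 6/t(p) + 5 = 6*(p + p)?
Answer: -720/19 ≈ -37.895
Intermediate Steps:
d(x, u) = -3 - x/2 (d(x, u) = -(6 + x)/2 = -3 - x/2)
t(p) = 6/(-5 + 12*p) (t(p) = 6/(-5 + 6*(p + p)) = 6/(-5 + 6*(2*p)) = 6/(-5 + 12*p))
P(M) = -6 (P(M) = 3*(-2) = -6)
X(k, E) = 5 + 6/(-5 + 12*k)
d(6, 1)*X(2, 2) + P(2) = (-3 - ½*6)*((-19 + 60*2)/(-5 + 12*2)) - 6 = (-3 - 3)*((-19 + 120)/(-5 + 24)) - 6 = -6*101/19 - 6 = -606/19 - 6 = -720/19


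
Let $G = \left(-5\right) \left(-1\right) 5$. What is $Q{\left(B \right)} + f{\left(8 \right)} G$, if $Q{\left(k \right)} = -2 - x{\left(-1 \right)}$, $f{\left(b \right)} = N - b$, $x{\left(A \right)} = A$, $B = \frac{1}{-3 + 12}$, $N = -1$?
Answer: $-226$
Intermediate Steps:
$B = \frac{1}{9} \approx 0.11111$
$f{\left(b \right)} = -1 - b$
$G = 25$ ($G = 5 \cdot 5 = 25$)
$Q{\left(k \right)} = -1$ ($Q{\left(k \right)} = -2 - -1 = -2 + 1 = -1$)
$Q{\left(B \right)} + f{\left(8 \right)} G = -1 + \left(-1 - 8\right) 25 = -1 - 225 = -226$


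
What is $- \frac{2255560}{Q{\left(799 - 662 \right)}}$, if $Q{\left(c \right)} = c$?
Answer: $- \frac{2255560}{137} \approx -16464.0$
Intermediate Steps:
$- \frac{2255560}{Q{\left(799 - 662 \right)}} = - \frac{2255560}{799 - 662} = - \frac{2255560}{137}$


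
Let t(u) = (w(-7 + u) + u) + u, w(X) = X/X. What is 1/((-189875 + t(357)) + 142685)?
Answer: -1/46475 ≈ -2.1517e-5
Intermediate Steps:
w(X) = 1
t(u) = 1 + 2*u (t(u) = (1 + u) + u = 1 + 2*u)
1/((-189875 + t(357)) + 142685) = 1/((-189875 + (1 + 2*357)) + 142685) = 1/((-189875 + (1 + 714)) + 142685) = 1/((-189875 + 715) + 142685) = 1/(-189160 + 142685) = 1/(-46475) = -1/46475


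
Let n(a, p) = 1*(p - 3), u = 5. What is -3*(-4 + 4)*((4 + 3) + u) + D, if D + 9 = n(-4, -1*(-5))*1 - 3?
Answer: -10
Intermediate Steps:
n(a, p) = -3 + p (n(a, p) = 1*(-3 + p) = -3 + p)
D = -10 (D = -9 + ((-3 - 1*(-5))*1 - 3) = -9 + ((-3 + 5)*1 - 3) = -9 + (2*1 - 3) = -9 + (2 - 3) = -9 - 1 = -10)
-3*(-4 + 4)*((4 + 3) + u) + D = -3*(-4 + 4)*((4 + 3) + 5) - 10 = -0*(7 + 5) - 10 = -0*12 - 10 = -3*0 - 10 = 0 - 10 = -10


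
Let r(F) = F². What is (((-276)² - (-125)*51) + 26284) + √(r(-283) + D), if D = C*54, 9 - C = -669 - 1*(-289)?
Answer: 108835 + √101095 ≈ 1.0915e+5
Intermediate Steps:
C = 389 (C = 9 - (-669 - 1*(-289)) = 9 - (-669 + 289) = 9 - 1*(-380) = 9 + 380 = 389)
D = 21006 (D = 389*54 = 21006)
(((-276)² - (-125)*51) + 26284) + √(r(-283) + D) = (((-276)² - (-125)*51) + 26284) + √((-283)² + 21006) = ((76176 - 1*(-6375)) + 26284) + √(80089 + 21006) = ((76176 + 6375) + 26284) + √101095 = (82551 + 26284) + √101095 = 108835 + √101095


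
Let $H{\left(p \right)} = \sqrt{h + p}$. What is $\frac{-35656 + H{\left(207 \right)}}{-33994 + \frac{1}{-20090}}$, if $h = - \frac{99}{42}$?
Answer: $\frac{716329040}{682939461} - \frac{1435 \sqrt{40110}}{682939461} \approx 1.0485$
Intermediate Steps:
$h = - \frac{33}{14}$ ($h = \left(-99\right) \frac{1}{42} = - \frac{33}{14} \approx -2.3571$)
$H{\left(p \right)} = \sqrt{- \frac{33}{14} + p}$
$\frac{-35656 + H{\left(207 \right)}}{-33994 + \frac{1}{-20090}} = \frac{-35656 + \frac{\sqrt{-462 + 196 \cdot 207}}{14}}{-33994 + \frac{1}{-20090}} = \frac{-35656 + \frac{\sqrt{-462 + 40572}}{14}}{-33994 - \frac{1}{20090}} = \frac{-35656 + \frac{\sqrt{40110}}{14}}{- \frac{682939461}{20090}} = \left(-35656 + \frac{\sqrt{40110}}{14}\right) \left(- \frac{20090}{682939461}\right) = \frac{716329040}{682939461} - \frac{1435 \sqrt{40110}}{682939461}$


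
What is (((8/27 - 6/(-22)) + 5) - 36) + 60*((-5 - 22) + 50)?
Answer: 400822/297 ≈ 1349.6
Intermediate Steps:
(((8/27 - 6/(-22)) + 5) - 36) + 60*((-5 - 22) + 50) = (((8*(1/27) - 6*(-1/22)) + 5) - 36) + 60*(-27 + 50) = (((8/27 + 3/11) + 5) - 36) + 60*23 = ((169/297 + 5) - 36) + 1380 = (1654/297 - 36) + 1380 = -9038/297 + 1380 = 400822/297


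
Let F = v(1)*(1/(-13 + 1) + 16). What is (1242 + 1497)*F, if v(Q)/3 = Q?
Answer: 523149/4 ≈ 1.3079e+5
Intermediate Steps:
v(Q) = 3*Q
F = 191/4 (F = (3*1)*(1/(-13 + 1) + 16) = 3*(1/(-12) + 16) = 3*(-1/12 + 16) = 3*(191/12) = 191/4 ≈ 47.750)
(1242 + 1497)*F = (1242 + 1497)*(191/4) = 2739*(191/4) = 523149/4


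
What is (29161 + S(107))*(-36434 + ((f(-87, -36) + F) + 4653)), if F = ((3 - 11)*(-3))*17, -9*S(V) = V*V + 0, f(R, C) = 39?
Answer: -7864834000/9 ≈ -8.7387e+8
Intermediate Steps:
S(V) = -V²/9 (S(V) = -(V*V + 0)/9 = -(V² + 0)/9 = -V²/9)
F = 408 (F = -8*(-3)*17 = 24*17 = 408)
(29161 + S(107))*(-36434 + ((f(-87, -36) + F) + 4653)) = (29161 - ⅑*107²)*(-36434 + ((39 + 408) + 4653)) = (29161 - ⅑*11449)*(-36434 + (447 + 4653)) = (29161 - 11449/9)*(-36434 + 5100) = (251000/9)*(-31334) = -7864834000/9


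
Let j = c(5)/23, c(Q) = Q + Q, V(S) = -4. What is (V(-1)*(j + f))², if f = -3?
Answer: 55696/529 ≈ 105.29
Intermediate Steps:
c(Q) = 2*Q
j = 10/23 (j = (2*5)/23 = 10*(1/23) = 10/23 ≈ 0.43478)
(V(-1)*(j + f))² = (-4*(10/23 - 3))² = (-4*(-59/23))² = (236/23)² = 55696/529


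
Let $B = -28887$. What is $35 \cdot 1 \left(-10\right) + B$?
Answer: $-29237$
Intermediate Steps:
$35 \cdot 1 \left(-10\right) + B = 35 \cdot 1 \left(-10\right) - 28887 = 35 \left(-10\right) - 28887 = -350 - 28887 = -29237$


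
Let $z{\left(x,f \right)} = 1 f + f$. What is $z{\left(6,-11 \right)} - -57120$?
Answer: $57098$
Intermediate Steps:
$z{\left(x,f \right)} = 2 f$ ($z{\left(x,f \right)} = f + f = 2 f$)
$z{\left(6,-11 \right)} - -57120 = 2 \left(-11\right) - -57120 = -22 + 57120 = 57098$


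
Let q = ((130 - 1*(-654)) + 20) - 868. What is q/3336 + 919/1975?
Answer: 367423/823575 ≈ 0.44613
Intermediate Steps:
q = -64 (q = ((130 + 654) + 20) - 868 = (784 + 20) - 868 = 804 - 868 = -64)
q/3336 + 919/1975 = -64/3336 + 919/1975 = -64*1/3336 + 919*(1/1975) = -8/417 + 919/1975 = 367423/823575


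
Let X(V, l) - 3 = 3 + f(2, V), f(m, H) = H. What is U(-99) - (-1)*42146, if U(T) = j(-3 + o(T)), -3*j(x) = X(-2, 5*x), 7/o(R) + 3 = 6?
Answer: 126434/3 ≈ 42145.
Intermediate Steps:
o(R) = 7/3 (o(R) = 7/(-3 + 6) = 7/3)
X(V, l) = 6 + V (X(V, l) = 3 + (3 + V) = 6 + V)
j(x) = -4/3 (j(x) = -(6 - 2)/3 = -1/3*4 = -4/3)
U(T) = -4/3
U(-99) - (-1)*42146 = -4/3 - (-1)*42146 = -4/3 - 1*(-42146) = -4/3 + 42146 = 126434/3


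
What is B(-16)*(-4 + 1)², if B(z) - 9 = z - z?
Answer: 81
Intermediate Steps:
B(z) = 9 (B(z) = 9 + (z - z) = 9 + 0 = 9)
B(-16)*(-4 + 1)² = 9*(-4 + 1)² = 9*(-3)² = 9*9 = 81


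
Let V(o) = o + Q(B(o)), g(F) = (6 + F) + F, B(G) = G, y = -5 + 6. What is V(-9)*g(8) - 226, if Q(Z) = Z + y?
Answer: -600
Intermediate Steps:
y = 1
Q(Z) = 1 + Z (Q(Z) = Z + 1 = 1 + Z)
g(F) = 6 + 2*F
V(o) = 1 + 2*o (V(o) = o + (1 + o) = 1 + 2*o)
V(-9)*g(8) - 226 = (1 + 2*(-9))*(6 + 2*8) - 226 = (1 - 18)*(6 + 16) - 226 = -17*22 - 226 = -374 - 226 = -600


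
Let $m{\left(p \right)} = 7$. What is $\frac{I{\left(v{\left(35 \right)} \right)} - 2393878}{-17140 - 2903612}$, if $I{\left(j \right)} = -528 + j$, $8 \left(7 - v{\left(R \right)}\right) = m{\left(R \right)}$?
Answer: $\frac{19155199}{23366016} \approx 0.81979$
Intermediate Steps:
$v{\left(R \right)} = \frac{49}{8}$ ($v{\left(R \right)} = 7 - \frac{7}{8} = \frac{49}{8}$)
$\frac{I{\left(v{\left(35 \right)} \right)} - 2393878}{-17140 - 2903612} = \frac{\left(-528 + \frac{49}{8}\right) - 2393878}{-17140 - 2903612} = \frac{- \frac{4175}{8} - 2393878}{-2920752} = \left(- \frac{19155199}{8}\right) \left(- \frac{1}{2920752}\right) = \frac{19155199}{23366016}$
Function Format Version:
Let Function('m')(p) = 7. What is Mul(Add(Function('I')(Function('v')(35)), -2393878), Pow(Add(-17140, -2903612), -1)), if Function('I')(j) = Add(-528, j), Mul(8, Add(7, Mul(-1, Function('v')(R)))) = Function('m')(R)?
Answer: Rational(19155199, 23366016) ≈ 0.81979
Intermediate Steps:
Function('v')(R) = Rational(49, 8) (Function('v')(R) = Add(7, Mul(Rational(-1, 8), 7)) = Add(7, Rational(-7, 8)) = Rational(49, 8))
Mul(Add(Function('I')(Function('v')(35)), -2393878), Pow(Add(-17140, -2903612), -1)) = Mul(Add(Add(-528, Rational(49, 8)), -2393878), Pow(Add(-17140, -2903612), -1)) = Mul(Add(Rational(-4175, 8), -2393878), Pow(-2920752, -1)) = Mul(Rational(-19155199, 8), Rational(-1, 2920752)) = Rational(19155199, 23366016)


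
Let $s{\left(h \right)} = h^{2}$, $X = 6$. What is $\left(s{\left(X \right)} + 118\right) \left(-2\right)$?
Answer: $-308$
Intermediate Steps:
$\left(s{\left(X \right)} + 118\right) \left(-2\right) = \left(6^{2} + 118\right) \left(-2\right) = \left(36 + 118\right) \left(-2\right) = 154 \left(-2\right) = -308$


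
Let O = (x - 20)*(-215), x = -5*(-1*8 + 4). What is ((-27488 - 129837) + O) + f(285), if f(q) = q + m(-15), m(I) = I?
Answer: -157055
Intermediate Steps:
x = 20 (x = -5*(-8 + 4) = -5*(-4) = 20)
f(q) = -15 + q (f(q) = q - 15 = -15 + q)
O = 0 (O = (20 - 20)*(-215) = 0*(-215) = 0)
((-27488 - 129837) + O) + f(285) = ((-27488 - 129837) + 0) + (-15 + 285) = (-157325 + 0) + 270 = -157325 + 270 = -157055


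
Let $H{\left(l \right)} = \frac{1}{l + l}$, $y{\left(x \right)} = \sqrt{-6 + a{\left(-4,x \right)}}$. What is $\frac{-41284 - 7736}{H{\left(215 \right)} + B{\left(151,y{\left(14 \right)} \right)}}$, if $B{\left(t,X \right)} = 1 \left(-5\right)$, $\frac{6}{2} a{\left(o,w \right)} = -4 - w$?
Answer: $\frac{21078600}{2149} \approx 9808.6$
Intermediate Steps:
$a{\left(o,w \right)} = - \frac{4}{3} - \frac{w}{3}$ ($a{\left(o,w \right)} = \frac{-4 - w}{3} = - \frac{4}{3} - \frac{w}{3}$)
$y{\left(x \right)} = \sqrt{- \frac{22}{3} - \frac{x}{3}}$ ($y{\left(x \right)} = \sqrt{-6 - \left(\frac{4}{3} + \frac{x}{3}\right)} = \sqrt{- \frac{22}{3} - \frac{x}{3}}$)
$B{\left(t,X \right)} = -5$
$H{\left(l \right)} = \frac{1}{2 l}$
$\frac{-41284 - 7736}{H{\left(215 \right)} + B{\left(151,y{\left(14 \right)} \right)}} = \frac{-41284 - 7736}{\frac{1}{2 \cdot 215} - 5} = - \frac{49020}{\frac{1}{2} \cdot \frac{1}{215} - 5} = - \frac{49020}{\frac{1}{430} - 5} = - \frac{49020}{- \frac{2149}{430}} = \left(-49020\right) \left(- \frac{430}{2149}\right) = \frac{21078600}{2149}$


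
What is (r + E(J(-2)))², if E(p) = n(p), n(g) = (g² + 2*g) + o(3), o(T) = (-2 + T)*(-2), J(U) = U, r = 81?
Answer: 6241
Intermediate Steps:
o(T) = 4 - 2*T
n(g) = -2 + g² + 2*g (n(g) = (g² + 2*g) + (4 - 2*3) = (g² + 2*g) + (4 - 6) = (g² + 2*g) - 2 = -2 + g² + 2*g)
E(p) = -2 + p² + 2*p
(r + E(J(-2)))² = (81 + (-2 + (-2)² + 2*(-2)))² = (81 + (-2 + 4 - 4))² = (81 - 2)² = 79² = 6241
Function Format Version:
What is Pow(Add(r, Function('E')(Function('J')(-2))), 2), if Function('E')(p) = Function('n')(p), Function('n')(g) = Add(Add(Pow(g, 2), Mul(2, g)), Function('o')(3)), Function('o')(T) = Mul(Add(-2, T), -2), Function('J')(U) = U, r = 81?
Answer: 6241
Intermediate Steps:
Function('o')(T) = Add(4, Mul(-2, T))
Function('n')(g) = Add(-2, Pow(g, 2), Mul(2, g)) (Function('n')(g) = Add(Add(Pow(g, 2), Mul(2, g)), Add(4, Mul(-2, 3))) = Add(Add(Pow(g, 2), Mul(2, g)), Add(4, -6)) = Add(Add(Pow(g, 2), Mul(2, g)), -2) = Add(-2, Pow(g, 2), Mul(2, g)))
Function('E')(p) = Add(-2, Pow(p, 2), Mul(2, p))
Pow(Add(r, Function('E')(Function('J')(-2))), 2) = Pow(Add(81, Add(-2, Pow(-2, 2), Mul(2, -2))), 2) = Pow(Add(81, Add(-2, 4, -4)), 2) = Pow(Add(81, -2), 2) = Pow(79, 2) = 6241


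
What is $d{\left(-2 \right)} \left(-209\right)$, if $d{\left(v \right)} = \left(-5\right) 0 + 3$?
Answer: $-627$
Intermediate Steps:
$d{\left(v \right)} = 3$ ($d{\left(v \right)} = 0 + 3 = 3$)
$d{\left(-2 \right)} \left(-209\right) = 3 \left(-209\right) = -627$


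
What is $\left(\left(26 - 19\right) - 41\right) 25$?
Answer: $-850$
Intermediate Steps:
$\left(\left(26 - 19\right) - 41\right) 25 = \left(7 - 41\right) 25 = \left(-34\right) 25 = -850$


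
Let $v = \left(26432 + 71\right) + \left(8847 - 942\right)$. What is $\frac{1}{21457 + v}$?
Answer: $\frac{1}{55865} \approx 1.79 \cdot 10^{-5}$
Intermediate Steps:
$v = 34408$ ($v = 26503 + 7905 = 34408$)
$\frac{1}{21457 + v} = \frac{1}{21457 + 34408} = \frac{1}{55865}$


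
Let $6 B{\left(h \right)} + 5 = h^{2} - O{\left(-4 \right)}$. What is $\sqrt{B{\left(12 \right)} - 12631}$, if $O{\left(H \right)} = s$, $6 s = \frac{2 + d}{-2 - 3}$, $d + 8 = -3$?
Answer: $\frac{i \sqrt{11347095}}{30} \approx 112.28 i$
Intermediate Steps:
$d = -11$ ($d = -8 - 3 = -11$)
$s = \frac{3}{10}$ ($s = \frac{\left(2 - 11\right) \frac{1}{-2 - 3}}{6} = \frac{\left(-9\right) \frac{1}{-5}}{6} = \frac{\left(-9\right) \left(- \frac{1}{5}\right)}{6} = \frac{1}{6} \cdot \frac{9}{5} = \frac{3}{10} \approx 0.3$)
$O{\left(H \right)} = \frac{3}{10}$
$B{\left(h \right)} = - \frac{53}{60} + \frac{h^{2}}{6}$ ($B{\left(h \right)} = - \frac{5}{6} + \frac{h^{2} - \frac{3}{10}}{6} = - \frac{5}{6} + \frac{- \frac{3}{10} + h^{2}}{6} = - \frac{5}{6} + \left(- \frac{1}{20} + \frac{h^{2}}{6}\right) = - \frac{53}{60} + \frac{h^{2}}{6}$)
$\sqrt{B{\left(12 \right)} - 12631} = \sqrt{\left(- \frac{53}{60} + \frac{12^{2}}{6}\right) - 12631} = \sqrt{\left(- \frac{53}{60} + \frac{1}{6} \cdot 144\right) - 12631} = \sqrt{\left(- \frac{53}{60} + 24\right) - 12631} = \sqrt{\frac{1387}{60} - 12631} = \sqrt{- \frac{756473}{60}} = \frac{i \sqrt{11347095}}{30}$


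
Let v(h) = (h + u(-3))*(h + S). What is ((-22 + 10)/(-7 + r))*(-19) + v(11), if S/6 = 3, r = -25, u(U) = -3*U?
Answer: 4583/8 ≈ 572.88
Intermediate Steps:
S = 18 (S = 6*3 = 18)
v(h) = (9 + h)*(18 + h) (v(h) = (h - 3*(-3))*(h + 18) = (h + 9)*(18 + h) = (9 + h)*(18 + h))
((-22 + 10)/(-7 + r))*(-19) + v(11) = ((-22 + 10)/(-7 - 25))*(-19) + (162 + 11² + 27*11) = -12/(-32)*(-19) + (162 + 121 + 297) = -12*(-1/32)*(-19) + 580 = (3/8)*(-19) + 580 = -57/8 + 580 = 4583/8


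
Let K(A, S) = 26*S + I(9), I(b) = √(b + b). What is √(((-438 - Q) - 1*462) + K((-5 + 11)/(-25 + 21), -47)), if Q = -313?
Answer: √(-1809 + 3*√2) ≈ 42.482*I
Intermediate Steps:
I(b) = √2*√b (I(b) = √(2*b) = √2*√b)
K(A, S) = 3*√2 + 26*S (K(A, S) = 26*S + √2*√9 = 26*S + √2*3 = 26*S + 3*√2 = 3*√2 + 26*S)
√(((-438 - Q) - 1*462) + K((-5 + 11)/(-25 + 21), -47)) = √(((-438 - 1*(-313)) - 1*462) + (3*√2 + 26*(-47))) = √(((-438 + 313) - 462) + (3*√2 - 1222)) = √((-125 - 462) + (-1222 + 3*√2)) = √(-587 + (-1222 + 3*√2)) = √(-1809 + 3*√2)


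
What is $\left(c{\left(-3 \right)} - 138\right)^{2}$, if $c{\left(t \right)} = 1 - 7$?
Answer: $20736$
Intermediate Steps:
$c{\left(t \right)} = -6$ ($c{\left(t \right)} = 1 - 7 = -6$)
$\left(c{\left(-3 \right)} - 138\right)^{2} = \left(-6 - 138\right)^{2} = \left(-144\right)^{2} = 20736$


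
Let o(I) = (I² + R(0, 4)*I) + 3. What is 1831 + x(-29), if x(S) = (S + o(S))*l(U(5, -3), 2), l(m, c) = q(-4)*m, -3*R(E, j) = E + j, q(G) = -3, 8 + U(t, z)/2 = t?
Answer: 17197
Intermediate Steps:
U(t, z) = -16 + 2*t
R(E, j) = -E/3 - j/3 (R(E, j) = -(E + j)/3 = -E/3 - j/3)
l(m, c) = -3*m
o(I) = 3 + I² - 4*I/3 (o(I) = (I² + (-⅓*0 - ⅓*4)*I) + 3 = (I² + (0 - 4/3)*I) + 3 = (I² - 4*I/3) + 3 = 3 + I² - 4*I/3)
x(S) = 54 - 6*S + 18*S² (x(S) = (S + (3 + S² - 4*S/3))*(-3*(-16 + 2*5)) = (3 + S² - S/3)*(-3*(-16 + 10)) = (3 + S² - S/3)*(-3*(-6)) = (3 + S² - S/3)*18 = 54 - 6*S + 18*S²)
1831 + x(-29) = 1831 + (54 - 6*(-29) + 18*(-29)²) = 1831 + (54 + 174 + 18*841) = 1831 + (54 + 174 + 15138) = 1831 + 15366 = 17197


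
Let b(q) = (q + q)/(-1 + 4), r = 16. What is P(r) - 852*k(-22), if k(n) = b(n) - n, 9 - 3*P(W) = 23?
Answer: -18758/3 ≈ -6252.7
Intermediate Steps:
b(q) = 2*q/3 (b(q) = (2*q)/3 = (2*q)*(⅓) = 2*q/3)
P(W) = -14/3 (P(W) = 3 - ⅓*23 = 3 - 23/3 = -14/3)
k(n) = -n/3 (k(n) = 2*n/3 - n = -n/3)
P(r) - 852*k(-22) = -14/3 - (-284)*(-22) = -14/3 - 852*22/3 = -14/3 - 6248 = -18758/3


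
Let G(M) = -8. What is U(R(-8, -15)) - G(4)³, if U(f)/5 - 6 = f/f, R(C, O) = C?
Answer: 547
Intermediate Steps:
U(f) = 35 (U(f) = 30 + 5*(f/f) = 30 + 5*1 = 30 + 5 = 35)
U(R(-8, -15)) - G(4)³ = 35 - 1*(-8)³ = 35 - 1*(-512) = 35 + 512 = 547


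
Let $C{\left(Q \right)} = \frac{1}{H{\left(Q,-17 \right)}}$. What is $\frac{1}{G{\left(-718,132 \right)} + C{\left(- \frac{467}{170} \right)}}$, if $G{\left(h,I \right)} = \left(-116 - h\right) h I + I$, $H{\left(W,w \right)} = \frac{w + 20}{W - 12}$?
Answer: $- \frac{510}{29098062707} \approx -1.7527 \cdot 10^{-8}$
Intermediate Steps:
$H{\left(W,w \right)} = \frac{20 + w}{-12 + W}$
$G{\left(h,I \right)} = I + I h \left(-116 - h\right)$ ($G{\left(h,I \right)} = h \left(-116 - h\right) I + I = I h \left(-116 - h\right) + I = I + I h \left(-116 - h\right)$)
$C{\left(Q \right)} = -4 + \frac{Q}{3}$ ($C{\left(Q \right)} = \frac{1}{\frac{1}{-12 + Q} \left(20 - 17\right)} = \frac{1}{\frac{1}{-12 + Q} 3} = \frac{1}{3 \frac{1}{-12 + Q}} = -4 + \frac{Q}{3}$)
$\frac{1}{G{\left(-718,132 \right)} + C{\left(- \frac{467}{170} \right)}} = \frac{1}{132 \left(1 - \left(-718\right)^{2} - -83288\right) - \left(4 - \frac{\left(-467\right) \frac{1}{170}}{3}\right)} = \frac{1}{132 \left(1 - 515524 + 83288\right) - \left(4 - \frac{\left(-467\right) \frac{1}{170}}{3}\right)} = \frac{1}{132 \left(1 - 515524 + 83288\right) + \left(-4 + \frac{1}{3} \left(- \frac{467}{170}\right)\right)} = \frac{1}{132 \left(-432235\right) - \frac{2507}{510}} = \frac{1}{-57055020 - \frac{2507}{510}} = \frac{1}{- \frac{29098062707}{510}} = - \frac{510}{29098062707}$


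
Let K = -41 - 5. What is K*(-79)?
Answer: 3634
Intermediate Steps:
K = -46
K*(-79) = -46*(-79) = 3634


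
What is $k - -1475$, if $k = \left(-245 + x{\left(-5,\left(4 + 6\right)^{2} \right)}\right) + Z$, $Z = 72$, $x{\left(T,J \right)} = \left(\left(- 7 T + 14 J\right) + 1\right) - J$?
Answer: $2638$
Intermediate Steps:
$x{\left(T,J \right)} = 1 - 7 T + 13 J$ ($x{\left(T,J \right)} = \left(1 - 7 T + 14 J\right) - J = 1 - 7 T + 13 J$)
$k = 1163$ ($k = \left(-245 + \left(1 - -35 + 13 \left(4 + 6\right)^{2}\right)\right) + 72 = \left(-245 + \left(1 + 35 + 13 \cdot 10^{2}\right)\right) + 72 = \left(-245 + \left(1 + 35 + 13 \cdot 100\right)\right) + 72 = \left(-245 + \left(1 + 35 + 1300\right)\right) + 72 = \left(-245 + 1336\right) + 72 = 1091 + 72 = 1163$)
$k - -1475 = 1163 - -1475 = 1163 + 1475 = 2638$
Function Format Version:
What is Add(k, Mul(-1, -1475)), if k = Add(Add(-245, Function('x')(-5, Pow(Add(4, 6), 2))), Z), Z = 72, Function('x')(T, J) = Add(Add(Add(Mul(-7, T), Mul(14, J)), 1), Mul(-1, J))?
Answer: 2638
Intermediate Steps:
Function('x')(T, J) = Add(1, Mul(-7, T), Mul(13, J)) (Function('x')(T, J) = Add(Add(1, Mul(-7, T), Mul(14, J)), Mul(-1, J)) = Add(1, Mul(-7, T), Mul(13, J)))
k = 1163 (k = Add(Add(-245, Add(1, Mul(-7, -5), Mul(13, Pow(Add(4, 6), 2)))), 72) = Add(Add(-245, Add(1, 35, Mul(13, Pow(10, 2)))), 72) = Add(Add(-245, Add(1, 35, Mul(13, 100))), 72) = Add(Add(-245, Add(1, 35, 1300)), 72) = Add(Add(-245, 1336), 72) = Add(1091, 72) = 1163)
Add(k, Mul(-1, -1475)) = Add(1163, Mul(-1, -1475)) = Add(1163, 1475) = 2638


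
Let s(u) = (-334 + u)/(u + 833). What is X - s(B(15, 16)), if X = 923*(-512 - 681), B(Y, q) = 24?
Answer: -943675813/857 ≈ -1.1011e+6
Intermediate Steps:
s(u) = (-334 + u)/(833 + u)
X = -1101139 (X = 923*(-1193) = -1101139)
X - s(B(15, 16)) = -1101139 - (-334 + 24)/(833 + 24) = -1101139 - (-310)/857 = -1101139 - 1*(-310/857) = -1101139 + 310/857 = -943675813/857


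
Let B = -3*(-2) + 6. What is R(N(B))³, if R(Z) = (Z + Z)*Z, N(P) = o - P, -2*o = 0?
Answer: 23887872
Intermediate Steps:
o = 0 (o = -½*0 = 0)
B = 12 (B = 6 + 6 = 12)
N(P) = -P (N(P) = 0 - P = -P)
R(Z) = 2*Z² (R(Z) = (2*Z)*Z = 2*Z²)
R(N(B))³ = (2*(-1*12)²)³ = (2*(-12)²)³ = (2*144)³ = 288³ = 23887872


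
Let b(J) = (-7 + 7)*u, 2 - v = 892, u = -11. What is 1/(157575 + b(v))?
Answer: 1/157575 ≈ 6.3462e-6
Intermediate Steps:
v = -890 (v = 2 - 1*892 = 2 - 892 = -890)
b(J) = 0 (b(J) = (-7 + 7)*(-11) = 0*(-11) = 0)
1/(157575 + b(v)) = 1/(157575 + 0) = 1/157575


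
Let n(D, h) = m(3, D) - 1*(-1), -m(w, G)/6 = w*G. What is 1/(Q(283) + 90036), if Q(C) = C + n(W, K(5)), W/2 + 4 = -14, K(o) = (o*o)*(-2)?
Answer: 1/90968 ≈ 1.0993e-5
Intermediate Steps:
K(o) = -2*o**2 (K(o) = o**2*(-2) = -2*o**2)
W = -36 (W = -8 + 2*(-14) = -8 - 28 = -36)
m(w, G) = -6*G*w (m(w, G) = -6*w*G = -6*G*w)
n(D, h) = 1 - 18*D (n(D, h) = -6*D*3 - 1*(-1) = -18*D + 1 = 1 - 18*D)
Q(C) = 649 + C (Q(C) = C + (1 - 18*(-36)) = C + (1 + 648) = C + 649 = 649 + C)
1/(Q(283) + 90036) = 1/((649 + 283) + 90036) = 1/(932 + 90036) = 1/90968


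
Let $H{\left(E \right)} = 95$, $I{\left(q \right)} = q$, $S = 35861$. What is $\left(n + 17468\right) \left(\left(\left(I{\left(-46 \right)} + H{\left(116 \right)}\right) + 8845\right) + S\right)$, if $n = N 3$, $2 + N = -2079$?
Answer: $502374875$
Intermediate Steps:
$N = -2081$ ($N = -2 - 2079 = -2081$)
$n = -6243$ ($n = \left(-2081\right) 3 = -6243$)
$\left(n + 17468\right) \left(\left(\left(I{\left(-46 \right)} + H{\left(116 \right)}\right) + 8845\right) + S\right) = \left(-6243 + 17468\right) \left(\left(\left(-46 + 95\right) + 8845\right) + 35861\right) = 11225 \left(\left(49 + 8845\right) + 35861\right) = 11225 \left(8894 + 35861\right) = 11225 \cdot 44755 = 502374875$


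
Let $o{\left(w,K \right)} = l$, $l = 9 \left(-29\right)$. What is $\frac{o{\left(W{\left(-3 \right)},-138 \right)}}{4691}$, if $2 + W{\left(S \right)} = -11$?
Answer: $- \frac{261}{4691} \approx -0.055638$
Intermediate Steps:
$W{\left(S \right)} = -13$ ($W{\left(S \right)} = -2 - 11 = -13$)
$l = -261$
$o{\left(w,K \right)} = -261$
$\frac{o{\left(W{\left(-3 \right)},-138 \right)}}{4691} = - \frac{261}{4691}$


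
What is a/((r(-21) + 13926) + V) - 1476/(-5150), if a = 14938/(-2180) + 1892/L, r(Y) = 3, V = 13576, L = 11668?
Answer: 2579420787819/9007656182950 ≈ 0.28636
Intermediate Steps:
a = -21271503/3179530 (a = 14938/(-2180) + 1892/11668 = 14938*(-1/2180) + 1892*(1/11668) = -7469/1090 + 473/2917 = -21271503/3179530 ≈ -6.6901)
a/((r(-21) + 13926) + V) - 1476/(-5150) = -21271503/(3179530*((3 + 13926) + 13576)) - 1476/(-5150) = -21271503/(3179530*(13929 + 13576)) - 1476*(-1/5150) = -21271503/3179530/27505 + 738/2575 = -21271503/3179530*1/27505 + 738/2575 = -21271503/87452972650 + 738/2575 = 2579420787819/9007656182950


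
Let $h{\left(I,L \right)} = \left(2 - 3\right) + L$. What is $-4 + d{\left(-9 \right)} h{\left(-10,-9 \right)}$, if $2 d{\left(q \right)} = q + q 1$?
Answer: $86$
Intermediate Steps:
$d{\left(q \right)} = q$ ($d{\left(q \right)} = \frac{q + q 1}{2} = \frac{q + q}{2} = \frac{2 q}{2} = q$)
$h{\left(I,L \right)} = -1 + L$
$-4 + d{\left(-9 \right)} h{\left(-10,-9 \right)} = -4 - 9 \left(-1 - 9\right) = -4 - -90 = -4 + 90 = 86$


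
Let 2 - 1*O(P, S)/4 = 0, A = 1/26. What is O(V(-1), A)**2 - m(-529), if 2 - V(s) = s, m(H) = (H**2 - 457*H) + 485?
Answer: -522015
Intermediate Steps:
A = 1/26 ≈ 0.038462
m(H) = 485 + H**2 - 457*H
V(s) = 2 - s
O(P, S) = 8 (O(P, S) = 8 - 4*0 = 8 + 0 = 8)
O(V(-1), A)**2 - m(-529) = 8**2 - (485 + (-529)**2 - 457*(-529)) = 64 - (485 + 279841 + 241753) = 64 - 1*522079 = 64 - 522079 = -522015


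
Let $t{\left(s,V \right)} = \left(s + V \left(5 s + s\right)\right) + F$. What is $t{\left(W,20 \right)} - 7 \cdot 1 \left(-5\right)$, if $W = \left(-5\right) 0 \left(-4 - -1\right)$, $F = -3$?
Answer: $32$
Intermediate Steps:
$W = 0$ ($W = 0 \left(-4 + 1\right) = 0 \left(-3\right) = 0$)
$t{\left(s,V \right)} = -3 + s + 6 V s$ ($t{\left(s,V \right)} = \left(s + V \left(5 s + s\right)\right) - 3 = \left(s + V 6 s\right) - 3 = \left(s + 6 V s\right) - 3 = -3 + s + 6 V s$)
$t{\left(W,20 \right)} - 7 \cdot 1 \left(-5\right) = \left(-3 + 0 + 6 \cdot 20 \cdot 0\right) - 7 \cdot 1 \left(-5\right) = \left(-3 + 0 + 0\right) - 7 \left(-5\right) = -3 - -35 = -3 + 35 = 32$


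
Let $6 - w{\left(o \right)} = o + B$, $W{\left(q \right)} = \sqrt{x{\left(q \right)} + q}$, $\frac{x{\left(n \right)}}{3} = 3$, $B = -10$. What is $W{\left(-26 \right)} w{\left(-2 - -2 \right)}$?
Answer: $16 i \sqrt{17} \approx 65.97 i$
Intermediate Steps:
$x{\left(n \right)} = 9$ ($x{\left(n \right)} = 3 \cdot 3 = 9$)
$W{\left(q \right)} = \sqrt{9 + q}$
$w{\left(o \right)} = 16 - o$ ($w{\left(o \right)} = 6 - \left(o - 10\right) = 6 - \left(-10 + o\right) = 16 - o$)
$W{\left(-26 \right)} w{\left(-2 - -2 \right)} = \sqrt{9 - 26} \left(16 - \left(-2 - -2\right)\right) = \sqrt{-17} \left(16 - \left(-2 + 2\right)\right) = i \sqrt{17} \left(16 - 0\right) = i \sqrt{17} \left(16 + 0\right) = i \sqrt{17} \cdot 16 = 16 i \sqrt{17}$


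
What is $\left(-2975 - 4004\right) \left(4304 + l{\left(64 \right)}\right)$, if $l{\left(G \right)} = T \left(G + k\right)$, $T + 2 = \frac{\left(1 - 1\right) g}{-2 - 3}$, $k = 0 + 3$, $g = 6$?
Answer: $-29102430$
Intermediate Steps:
$k = 3$
$T = -2$ ($T = -2 + \frac{\left(1 - 1\right) 6}{-2 - 3} = -2 + \frac{0 \cdot 6}{-5} = -2 + 0 \left(- \frac{1}{5}\right) = -2 + 0 = -2$)
$l{\left(G \right)} = -6 - 2 G$ ($l{\left(G \right)} = - 2 \left(G + 3\right) = - 2 \left(3 + G\right) = -6 - 2 G$)
$\left(-2975 - 4004\right) \left(4304 + l{\left(64 \right)}\right) = \left(-2975 - 4004\right) \left(4304 - 134\right) = - 6979 \left(4304 - 134\right) = \left(-6979\right) 4170 = -29102430$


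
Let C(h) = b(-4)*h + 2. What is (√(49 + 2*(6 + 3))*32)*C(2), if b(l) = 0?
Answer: 64*√67 ≈ 523.86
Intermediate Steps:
C(h) = 2 (C(h) = 0*h + 2 = 0 + 2 = 2)
(√(49 + 2*(6 + 3))*32)*C(2) = (√(49 + 2*(6 + 3))*32)*2 = (√(49 + 2*9)*32)*2 = (√(49 + 18)*32)*2 = (√67*32)*2 = (32*√67)*2 = 64*√67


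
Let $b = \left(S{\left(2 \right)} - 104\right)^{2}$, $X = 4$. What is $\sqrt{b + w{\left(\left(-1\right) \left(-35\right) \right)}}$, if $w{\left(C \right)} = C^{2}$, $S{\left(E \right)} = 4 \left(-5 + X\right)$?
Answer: $\sqrt{12889} \approx 113.53$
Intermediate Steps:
$S{\left(E \right)} = -4$ ($S{\left(E \right)} = 4 \left(-5 + 4\right) = 4 \left(-1\right) = -4$)
$b = 11664$ ($b = \left(-4 - 104\right)^{2} = \left(-108\right)^{2} = 11664$)
$\sqrt{b + w{\left(\left(-1\right) \left(-35\right) \right)}} = \sqrt{11664 + \left(\left(-1\right) \left(-35\right)\right)^{2}} = \sqrt{11664 + 35^{2}} = \sqrt{11664 + 1225} = \sqrt{12889}$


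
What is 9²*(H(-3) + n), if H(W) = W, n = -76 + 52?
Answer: -2187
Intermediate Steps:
n = -24
9²*(H(-3) + n) = 9²*(-3 - 24) = 81*(-27) = -2187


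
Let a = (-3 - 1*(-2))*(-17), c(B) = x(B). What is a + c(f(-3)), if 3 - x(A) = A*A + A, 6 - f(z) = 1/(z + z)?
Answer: -871/36 ≈ -24.194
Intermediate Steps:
f(z) = 6 - 1/(2*z) (f(z) = 6 - 1/(z + z) = 6 - 1/(2*z))
x(A) = 3 - A - A² (x(A) = 3 - (A*A + A) = 3 - (A² + A) = 3 - (A + A²) = 3 + (-A - A²) = 3 - A - A²)
c(B) = 3 - B - B²
a = 17 (a = (-3 + 2)*(-17) = -1*(-17) = 17)
a + c(f(-3)) = 17 + (3 - (6 - ½/(-3)) - (6 - ½/(-3))²) = 17 + (3 - (6 - ½*(-⅓)) - (6 - ½*(-⅓))²) = 17 + (3 - (6 + ⅙) - (6 + ⅙)²) = 17 + (3 - 1*37/6 - (37/6)²) = 17 + (3 - 37/6 - 1*1369/36) = 17 + (3 - 37/6 - 1369/36) = 17 - 1483/36 = -871/36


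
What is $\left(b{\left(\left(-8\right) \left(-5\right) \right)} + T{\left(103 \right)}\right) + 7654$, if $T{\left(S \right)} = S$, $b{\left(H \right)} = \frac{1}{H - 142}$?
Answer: $\frac{791213}{102} \approx 7757.0$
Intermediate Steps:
$b{\left(H \right)} = \frac{1}{-142 + H}$
$\left(b{\left(\left(-8\right) \left(-5\right) \right)} + T{\left(103 \right)}\right) + 7654 = \left(\frac{1}{-142 - -40} + 103\right) + 7654 = \left(\frac{1}{-142 + 40} + 103\right) + 7654 = \left(\frac{1}{-102} + 103\right) + 7654 = \left(- \frac{1}{102} + 103\right) + 7654 = \frac{10505}{102} + 7654 = \frac{791213}{102}$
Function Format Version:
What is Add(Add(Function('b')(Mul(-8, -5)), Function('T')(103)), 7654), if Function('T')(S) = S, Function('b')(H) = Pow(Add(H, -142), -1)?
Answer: Rational(791213, 102) ≈ 7757.0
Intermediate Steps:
Function('b')(H) = Pow(Add(-142, H), -1)
Add(Add(Function('b')(Mul(-8, -5)), Function('T')(103)), 7654) = Add(Add(Pow(Add(-142, Mul(-8, -5)), -1), 103), 7654) = Add(Add(Pow(Add(-142, 40), -1), 103), 7654) = Add(Add(Pow(-102, -1), 103), 7654) = Add(Add(Rational(-1, 102), 103), 7654) = Add(Rational(10505, 102), 7654) = Rational(791213, 102)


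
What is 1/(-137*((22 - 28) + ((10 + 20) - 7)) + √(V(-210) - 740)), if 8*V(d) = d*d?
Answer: -4658/10838937 - √19090/10838937 ≈ -0.00044249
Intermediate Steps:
V(d) = d²/8 (V(d) = (d*d)/8 = d²/8)
1/(-137*((22 - 28) + ((10 + 20) - 7)) + √(V(-210) - 740)) = 1/(-137*((22 - 28) + ((10 + 20) - 7)) + √((⅛)*(-210)² - 740)) = 1/(-137*(-6 + (30 - 7)) + √((⅛)*44100 - 740)) = 1/(-137*(-6 + 23) + √(11025/2 - 740)) = 1/(-137*17 + √(9545/2)) = 1/(-2329 + √19090/2)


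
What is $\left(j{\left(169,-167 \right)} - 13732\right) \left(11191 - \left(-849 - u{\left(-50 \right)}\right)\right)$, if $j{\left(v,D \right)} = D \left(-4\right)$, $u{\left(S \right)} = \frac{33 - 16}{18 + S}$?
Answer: $- \frac{629134479}{4} \approx -1.5728 \cdot 10^{8}$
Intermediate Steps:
$u{\left(S \right)} = \frac{17}{18 + S}$
$j{\left(v,D \right)} = - 4 D$
$\left(j{\left(169,-167 \right)} - 13732\right) \left(11191 - \left(-849 - u{\left(-50 \right)}\right)\right) = \left(\left(-4\right) \left(-167\right) - 13732\right) \left(11191 - \left(-849 - \frac{17}{18 - 50}\right)\right) = \left(668 - 13732\right) \left(11191 - \left(-849 + \frac{17}{32}\right)\right) = - 13064 \left(11191 + \left(\left(14041 + 17 \left(- \frac{1}{32}\right)\right) - 13192\right)\right) = - 13064 \left(11191 + \left(\left(14041 - \frac{17}{32}\right) - 13192\right)\right) = - 13064 \left(11191 + \left(\frac{449295}{32} - 13192\right)\right) = - 13064 \left(11191 + \frac{27151}{32}\right) = \left(-13064\right) \frac{385263}{32} = - \frac{629134479}{4}$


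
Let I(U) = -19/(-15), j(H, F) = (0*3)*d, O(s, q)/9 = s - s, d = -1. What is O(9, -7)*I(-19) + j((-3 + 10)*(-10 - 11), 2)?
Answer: 0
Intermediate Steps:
O(s, q) = 0 (O(s, q) = 9*(s - s) = 9*0 = 0)
j(H, F) = 0 (j(H, F) = (0*3)*(-1) = 0*(-1) = 0)
I(U) = 19/15 (I(U) = -19*(-1/15) = 19/15)
O(9, -7)*I(-19) + j((-3 + 10)*(-10 - 11), 2) = 0*(19/15) + 0 = 0 + 0 = 0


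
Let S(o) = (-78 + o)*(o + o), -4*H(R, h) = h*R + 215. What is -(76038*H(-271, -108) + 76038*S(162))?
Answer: -3017986239/2 ≈ -1.5090e+9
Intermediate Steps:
H(R, h) = -215/4 - R*h/4 (H(R, h) = -(h*R + 215)/4 = -(R*h + 215)/4 = -(215 + R*h)/4 = -215/4 - R*h/4)
S(o) = 2*o*(-78 + o) (S(o) = (-78 + o)*(2*o) = 2*o*(-78 + o))
-(76038*H(-271, -108) + 76038*S(162)) = -(4130726331/2 - 38019/2*(-271)*(-108)) = -76038/(1/(2*162*84 + (-215/4 - 7317))) = -76038/(1/(27216 - 29483/4)) = -76038/(1/(79381/4)) = -76038/4/79381 = -76038*79381/4 = -3017986239/2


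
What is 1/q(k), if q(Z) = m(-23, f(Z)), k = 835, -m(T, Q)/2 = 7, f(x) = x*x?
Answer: -1/14 ≈ -0.071429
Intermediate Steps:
f(x) = x²
m(T, Q) = -14 (m(T, Q) = -2*7 = -14)
q(Z) = -14
1/q(k) = 1/(-14) = -1/14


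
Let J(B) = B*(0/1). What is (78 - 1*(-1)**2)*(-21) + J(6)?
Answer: -1617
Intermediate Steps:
J(B) = 0 (J(B) = B*(0*1) = B*0 = 0)
(78 - 1*(-1)**2)*(-21) + J(6) = (78 - 1*(-1)**2)*(-21) + 0 = (78 - 1*1)*(-21) + 0 = (78 - 1)*(-21) + 0 = 77*(-21) + 0 = -1617 + 0 = -1617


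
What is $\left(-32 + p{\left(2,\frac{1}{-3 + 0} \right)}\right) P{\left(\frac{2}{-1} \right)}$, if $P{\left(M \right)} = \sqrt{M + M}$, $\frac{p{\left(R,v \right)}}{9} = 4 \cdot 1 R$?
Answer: $80 i \approx 80.0 i$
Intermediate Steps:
$p{\left(R,v \right)} = 36 R$ ($p{\left(R,v \right)} = 9 \cdot 4 \cdot 1 R = 9 \cdot 4 R = 36 R$)
$P{\left(M \right)} = \sqrt{2} \sqrt{M}$ ($P{\left(M \right)} = \sqrt{2 M} = \sqrt{2} \sqrt{M}$)
$\left(-32 + p{\left(2,\frac{1}{-3 + 0} \right)}\right) P{\left(\frac{2}{-1} \right)} = \left(-32 + 36 \cdot 2\right) \sqrt{2} \sqrt{\frac{2}{-1}} = \left(-32 + 72\right) \sqrt{2} \sqrt{2 \left(-1\right)} = 40 \sqrt{2} \sqrt{-2} = 40 \sqrt{2} i \sqrt{2} = 40 \cdot 2 i = 80 i$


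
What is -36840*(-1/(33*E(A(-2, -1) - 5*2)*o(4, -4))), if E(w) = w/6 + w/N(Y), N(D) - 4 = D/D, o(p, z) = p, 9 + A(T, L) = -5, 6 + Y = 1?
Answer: -7675/242 ≈ -31.715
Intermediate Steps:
Y = -5 (Y = -6 + 1 = -5)
A(T, L) = -14 (A(T, L) = -9 - 5 = -14)
N(D) = 5 (N(D) = 4 + D/D = 4 + 1 = 5)
E(w) = 11*w/30 (E(w) = w/6 + w/5 = 11*w/30)
-36840*(-1/(33*E(A(-2, -1) - 5*2)*o(4, -4))) = -36840*(-5/(242*(-14 - 5*2))) = -36840*(-5/(242*(-14 - 10))) = -36840/((((11/30)*(-24))*4)*(-33)) = -36840/(-44/5*4*(-33)) = -36840/((-176/5*(-33))) = -36840/5808/5 = -36840*5/5808 = -7675/242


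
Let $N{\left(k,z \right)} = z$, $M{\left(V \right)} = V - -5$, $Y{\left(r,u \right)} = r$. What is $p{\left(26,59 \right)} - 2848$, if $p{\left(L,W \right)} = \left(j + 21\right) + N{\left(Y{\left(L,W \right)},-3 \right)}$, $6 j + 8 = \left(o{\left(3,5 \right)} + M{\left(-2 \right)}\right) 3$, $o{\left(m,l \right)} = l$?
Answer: $- \frac{8482}{3} \approx -2827.3$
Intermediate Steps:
$M{\left(V \right)} = 5 + V$ ($M{\left(V \right)} = V + 5 = 5 + V$)
$j = \frac{8}{3}$ ($j = - \frac{4}{3} + \frac{\left(5 + \left(5 - 2\right)\right) 3}{6} = - \frac{4}{3} + \frac{\left(5 + 3\right) 3}{6} = - \frac{4}{3} + \frac{8 \cdot 3}{6} = - \frac{4}{3} + \frac{1}{6} \cdot 24 = - \frac{4}{3} + 4 = \frac{8}{3} \approx 2.6667$)
$p{\left(L,W \right)} = \frac{62}{3}$ ($p{\left(L,W \right)} = \left(\frac{8}{3} + 21\right) - 3 = \frac{71}{3} - 3 = \frac{62}{3}$)
$p{\left(26,59 \right)} - 2848 = \frac{62}{3} - 2848 = - \frac{8482}{3}$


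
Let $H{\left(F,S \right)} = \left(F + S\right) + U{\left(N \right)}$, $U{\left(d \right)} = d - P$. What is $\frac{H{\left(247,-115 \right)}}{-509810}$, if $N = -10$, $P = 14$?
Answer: $- \frac{54}{254905} \approx -0.00021184$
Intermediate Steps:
$U{\left(d \right)} = -14 + d$ ($U{\left(d \right)} = d - 14 = -14 + d$)
$H{\left(F,S \right)} = -24 + F + S$ ($H{\left(F,S \right)} = \left(F + S\right) - 24 = -24 + F + S$)
$\frac{H{\left(247,-115 \right)}}{-509810} = \frac{-24 + 247 - 115}{-509810} = 108 \left(- \frac{1}{509810}\right) = - \frac{54}{254905}$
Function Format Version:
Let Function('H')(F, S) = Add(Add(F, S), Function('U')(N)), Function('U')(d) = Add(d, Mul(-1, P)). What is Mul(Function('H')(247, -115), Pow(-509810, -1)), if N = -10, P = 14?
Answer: Rational(-54, 254905) ≈ -0.00021184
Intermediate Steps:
Function('U')(d) = Add(-14, d) (Function('U')(d) = Add(d, Mul(-1, 14)) = Add(d, -14) = Add(-14, d))
Function('H')(F, S) = Add(-24, F, S) (Function('H')(F, S) = Add(Add(F, S), Add(-14, -10)) = Add(Add(F, S), -24) = Add(-24, F, S))
Mul(Function('H')(247, -115), Pow(-509810, -1)) = Mul(Add(-24, 247, -115), Pow(-509810, -1)) = Mul(108, Rational(-1, 509810)) = Rational(-54, 254905)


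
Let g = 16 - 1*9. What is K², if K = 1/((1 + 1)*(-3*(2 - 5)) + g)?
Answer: 1/625 ≈ 0.0016000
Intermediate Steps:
g = 7 (g = 16 - 9 = 7)
K = 1/25 (K = 1/((1 + 1)*(-3*(2 - 5)) + 7) = 1/(2*(-3*(-3)) + 7) = 1/(2*9 + 7) = 1/(18 + 7) = 1/25 ≈ 0.040000)
K² = (1/25)² = 1/625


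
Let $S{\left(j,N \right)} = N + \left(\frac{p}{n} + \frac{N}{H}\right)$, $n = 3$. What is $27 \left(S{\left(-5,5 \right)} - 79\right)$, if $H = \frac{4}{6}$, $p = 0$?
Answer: $- \frac{3591}{2} \approx -1795.5$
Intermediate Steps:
$H = \frac{2}{3}$ ($H = 4 \cdot \frac{1}{6} = \frac{2}{3} \approx 0.66667$)
$S{\left(j,N \right)} = \frac{5 N}{2}$ ($S{\left(j,N \right)} = N + \left(\frac{0}{3} + \frac{N}{\frac{2}{3}}\right) = N + \left(0 \cdot \frac{1}{3} + N \frac{3}{2}\right) = N + \left(0 + \frac{3 N}{2}\right) = N + \frac{3 N}{2} = \frac{5 N}{2}$)
$27 \left(S{\left(-5,5 \right)} - 79\right) = 27 \left(\frac{5}{2} \cdot 5 - 79\right) = 27 \left(\frac{25}{2} - 79\right) = 27 \left(- \frac{133}{2}\right) = - \frac{3591}{2}$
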